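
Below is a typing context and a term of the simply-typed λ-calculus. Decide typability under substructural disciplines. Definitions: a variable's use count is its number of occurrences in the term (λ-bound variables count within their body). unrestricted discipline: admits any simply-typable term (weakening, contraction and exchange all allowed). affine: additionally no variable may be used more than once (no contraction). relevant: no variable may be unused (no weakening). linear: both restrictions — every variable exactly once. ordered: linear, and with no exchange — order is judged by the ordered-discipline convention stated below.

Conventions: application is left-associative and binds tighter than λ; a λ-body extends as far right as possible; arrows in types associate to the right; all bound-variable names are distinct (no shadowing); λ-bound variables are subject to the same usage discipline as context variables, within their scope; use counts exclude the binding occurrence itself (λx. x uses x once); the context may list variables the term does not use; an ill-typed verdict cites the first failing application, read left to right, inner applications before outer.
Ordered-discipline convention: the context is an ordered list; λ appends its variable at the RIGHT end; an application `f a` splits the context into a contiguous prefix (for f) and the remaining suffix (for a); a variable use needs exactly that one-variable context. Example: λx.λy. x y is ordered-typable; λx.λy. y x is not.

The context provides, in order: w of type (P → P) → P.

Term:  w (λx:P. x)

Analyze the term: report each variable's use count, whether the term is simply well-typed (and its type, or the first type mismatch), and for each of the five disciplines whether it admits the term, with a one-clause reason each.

counts: w ×1; x (λ-bound) ×1
use order (left to right): w, x
typing: well-typed — term : P
ordered: ✓ — single-use (w, x), ordered derivation ok
linear: ✓ — exactly-once usage across w, x
affine: ✓ — no duplicate uses among w, x
relevant: ✓ — at least one use each (w, x)
unrestricted: ✓ — well-typed at P; no restrictions here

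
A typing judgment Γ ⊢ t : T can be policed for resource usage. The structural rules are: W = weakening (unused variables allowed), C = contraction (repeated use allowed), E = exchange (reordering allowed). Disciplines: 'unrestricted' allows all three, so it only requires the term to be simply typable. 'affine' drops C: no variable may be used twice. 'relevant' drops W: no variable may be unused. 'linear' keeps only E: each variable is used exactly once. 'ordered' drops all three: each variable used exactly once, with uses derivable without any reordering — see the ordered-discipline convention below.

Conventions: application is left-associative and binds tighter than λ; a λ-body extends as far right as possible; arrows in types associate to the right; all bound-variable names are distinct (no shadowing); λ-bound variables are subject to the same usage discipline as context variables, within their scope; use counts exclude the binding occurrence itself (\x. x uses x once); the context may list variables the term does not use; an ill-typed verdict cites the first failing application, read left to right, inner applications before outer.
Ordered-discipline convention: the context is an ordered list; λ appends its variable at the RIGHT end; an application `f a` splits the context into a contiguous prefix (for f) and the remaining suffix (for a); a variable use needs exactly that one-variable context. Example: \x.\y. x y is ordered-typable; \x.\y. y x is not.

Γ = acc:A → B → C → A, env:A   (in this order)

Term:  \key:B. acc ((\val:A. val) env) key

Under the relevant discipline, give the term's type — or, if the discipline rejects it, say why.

term : B → C → A
variable uses: acc: 1, env: 1, key [bound]: 1, val [bound]: 1
uses in reading order: acc, val, env, key
typing: well-typed at B → C → A
summary: ordered ✓, linear ✓, affine ✓, relevant ✓, unrestricted ✓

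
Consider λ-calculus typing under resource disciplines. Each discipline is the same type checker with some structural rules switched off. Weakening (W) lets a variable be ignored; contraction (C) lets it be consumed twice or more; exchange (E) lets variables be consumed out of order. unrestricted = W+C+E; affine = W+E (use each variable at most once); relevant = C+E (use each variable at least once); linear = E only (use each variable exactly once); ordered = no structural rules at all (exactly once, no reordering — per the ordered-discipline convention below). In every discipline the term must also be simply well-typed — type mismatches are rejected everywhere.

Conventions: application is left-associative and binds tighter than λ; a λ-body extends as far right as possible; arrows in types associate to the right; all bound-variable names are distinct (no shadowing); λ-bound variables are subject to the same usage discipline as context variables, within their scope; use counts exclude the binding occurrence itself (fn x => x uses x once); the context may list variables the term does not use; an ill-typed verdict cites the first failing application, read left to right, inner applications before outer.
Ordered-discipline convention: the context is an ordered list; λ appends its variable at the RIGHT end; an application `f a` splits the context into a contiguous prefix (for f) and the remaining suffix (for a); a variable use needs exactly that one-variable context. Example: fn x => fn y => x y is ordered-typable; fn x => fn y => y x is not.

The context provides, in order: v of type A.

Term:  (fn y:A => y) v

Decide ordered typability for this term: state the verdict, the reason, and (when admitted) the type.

yes — one use each (v, y); ordered split holds; term : A
usage: v ×1, y (λ-bound) ×1
use order (left to right): y, v
typing: well-typed at A
per-discipline verdicts: ordered ✓ · linear ✓ · affine ✓ · relevant ✓ · unrestricted ✓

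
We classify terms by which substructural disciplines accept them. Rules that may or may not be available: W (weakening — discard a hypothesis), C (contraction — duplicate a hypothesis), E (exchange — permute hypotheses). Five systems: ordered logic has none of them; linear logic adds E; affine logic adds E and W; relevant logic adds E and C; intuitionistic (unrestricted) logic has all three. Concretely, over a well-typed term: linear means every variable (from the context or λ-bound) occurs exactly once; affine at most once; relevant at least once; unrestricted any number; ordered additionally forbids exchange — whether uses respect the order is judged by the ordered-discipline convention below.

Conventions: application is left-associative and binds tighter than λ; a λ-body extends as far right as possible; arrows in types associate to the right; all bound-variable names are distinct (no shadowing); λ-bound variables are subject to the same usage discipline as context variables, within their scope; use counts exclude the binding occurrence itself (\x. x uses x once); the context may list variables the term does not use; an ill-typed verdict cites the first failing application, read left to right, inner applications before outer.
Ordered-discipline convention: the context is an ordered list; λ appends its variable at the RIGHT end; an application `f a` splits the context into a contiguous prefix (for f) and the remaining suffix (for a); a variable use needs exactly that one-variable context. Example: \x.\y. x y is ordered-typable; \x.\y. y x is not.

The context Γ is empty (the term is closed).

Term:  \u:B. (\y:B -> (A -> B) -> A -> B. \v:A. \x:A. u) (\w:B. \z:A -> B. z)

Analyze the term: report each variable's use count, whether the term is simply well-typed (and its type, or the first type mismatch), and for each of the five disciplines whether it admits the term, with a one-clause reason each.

use counts: u (bound): 1, y (bound): 0, v (bound): 0, x (bound): 0, w (bound): 0, z (bound): 1
uses in reading order: u, z
typing: ✓ — B -> A -> A -> B
ordered ✗ (unused: y, v, x, w — weakening required)
linear ✗ (unused: y, v, x, w — weakening required)
affine ✓ (no duplicate uses among u, y, v, x, w, z)
relevant ✗ (unused: y, v, x, w — weakening required)
unrestricted ✓ (simply typable at B -> A -> A -> B; W, C, E all held)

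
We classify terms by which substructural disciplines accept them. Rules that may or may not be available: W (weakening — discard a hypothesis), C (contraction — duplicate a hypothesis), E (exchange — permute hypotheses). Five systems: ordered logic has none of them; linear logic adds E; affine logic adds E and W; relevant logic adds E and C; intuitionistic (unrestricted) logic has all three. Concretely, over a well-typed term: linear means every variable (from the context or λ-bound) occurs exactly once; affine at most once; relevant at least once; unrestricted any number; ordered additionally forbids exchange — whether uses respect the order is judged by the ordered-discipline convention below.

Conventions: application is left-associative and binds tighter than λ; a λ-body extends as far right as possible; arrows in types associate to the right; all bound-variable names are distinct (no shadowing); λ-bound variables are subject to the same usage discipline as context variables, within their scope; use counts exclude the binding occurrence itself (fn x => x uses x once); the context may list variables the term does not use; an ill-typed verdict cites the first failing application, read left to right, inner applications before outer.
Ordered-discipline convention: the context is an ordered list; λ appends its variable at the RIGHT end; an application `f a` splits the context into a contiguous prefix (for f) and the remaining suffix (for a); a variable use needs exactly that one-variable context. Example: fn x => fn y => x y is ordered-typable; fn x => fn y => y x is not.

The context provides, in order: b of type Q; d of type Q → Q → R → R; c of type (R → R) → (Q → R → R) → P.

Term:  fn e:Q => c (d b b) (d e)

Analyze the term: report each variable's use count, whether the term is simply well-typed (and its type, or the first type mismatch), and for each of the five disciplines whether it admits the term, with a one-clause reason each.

use counts: b=2, d=2, c=1, e (bound)=1
uses in reading order: c, d, b, b, d, e
typing: well-typed — term : Q → P
ordered: ✗, b ×2, d ×2 used more than once (contraction)
linear: ✗, b ×2, d ×2 used more than once (contraction)
affine: ✗, b ×2, d ×2 used more than once (contraction)
relevant: ✓, every one of b, d, c, e appears
unrestricted: ✓, type-checks (Q → P) and nothing is barred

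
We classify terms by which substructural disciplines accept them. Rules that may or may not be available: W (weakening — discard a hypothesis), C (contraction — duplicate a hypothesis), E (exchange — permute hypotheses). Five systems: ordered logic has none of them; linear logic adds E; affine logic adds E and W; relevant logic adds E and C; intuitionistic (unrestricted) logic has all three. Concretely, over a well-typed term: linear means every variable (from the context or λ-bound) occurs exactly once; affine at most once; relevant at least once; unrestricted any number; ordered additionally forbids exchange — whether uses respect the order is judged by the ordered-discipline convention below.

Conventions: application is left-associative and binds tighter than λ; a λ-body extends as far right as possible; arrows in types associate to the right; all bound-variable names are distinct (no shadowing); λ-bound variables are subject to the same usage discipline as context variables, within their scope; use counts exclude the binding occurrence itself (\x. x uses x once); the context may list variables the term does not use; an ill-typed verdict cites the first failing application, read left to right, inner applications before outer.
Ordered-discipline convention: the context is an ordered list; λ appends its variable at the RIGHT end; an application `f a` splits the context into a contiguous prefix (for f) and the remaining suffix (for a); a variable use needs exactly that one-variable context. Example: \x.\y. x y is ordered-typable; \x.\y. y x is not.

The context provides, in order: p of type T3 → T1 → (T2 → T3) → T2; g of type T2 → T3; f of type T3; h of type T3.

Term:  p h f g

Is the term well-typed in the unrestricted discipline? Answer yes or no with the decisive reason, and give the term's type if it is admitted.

no — not simply typable
use counts: p: 1, g: 1, f: 1, h: 1
left-to-right use order: p, h, f, g
typing: ill-typed: an argument T3 mismatches the expected T1
all disciplines: ordered ✗ · linear ✗ · affine ✗ · relevant ✗ · unrestricted ✗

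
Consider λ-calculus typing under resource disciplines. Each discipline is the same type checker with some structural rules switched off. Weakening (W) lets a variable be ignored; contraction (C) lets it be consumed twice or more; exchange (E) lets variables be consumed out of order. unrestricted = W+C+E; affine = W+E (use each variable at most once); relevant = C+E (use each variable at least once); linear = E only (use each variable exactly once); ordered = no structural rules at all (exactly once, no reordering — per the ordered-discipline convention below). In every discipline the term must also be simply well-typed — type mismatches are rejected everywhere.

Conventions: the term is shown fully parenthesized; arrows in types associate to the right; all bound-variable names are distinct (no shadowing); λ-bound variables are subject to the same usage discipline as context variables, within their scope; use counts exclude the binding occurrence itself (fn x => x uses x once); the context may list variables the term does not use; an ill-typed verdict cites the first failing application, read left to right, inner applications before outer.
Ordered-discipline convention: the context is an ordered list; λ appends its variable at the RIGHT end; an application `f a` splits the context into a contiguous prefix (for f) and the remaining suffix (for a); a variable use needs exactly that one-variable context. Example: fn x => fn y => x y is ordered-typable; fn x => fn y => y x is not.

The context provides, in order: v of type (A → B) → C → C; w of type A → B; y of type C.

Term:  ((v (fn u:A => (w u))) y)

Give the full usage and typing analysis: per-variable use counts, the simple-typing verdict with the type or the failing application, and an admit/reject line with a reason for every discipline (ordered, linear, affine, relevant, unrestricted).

use counts: v: 1, w: 1, y: 1, u (λ-bound): 1
use order (left to right): v, w, u, y
typing: well-typed at C
ordered: ✓, v, w, y, u: once each, no exchange needed
linear: ✓, v, w, y, u: one use apiece
affine: ✓, v, w, y, u: no repeats, contraction unneeded
relevant: ✓, at least one use each (v, w, y, u)
unrestricted: ✓, type-checks (C) and nothing is barred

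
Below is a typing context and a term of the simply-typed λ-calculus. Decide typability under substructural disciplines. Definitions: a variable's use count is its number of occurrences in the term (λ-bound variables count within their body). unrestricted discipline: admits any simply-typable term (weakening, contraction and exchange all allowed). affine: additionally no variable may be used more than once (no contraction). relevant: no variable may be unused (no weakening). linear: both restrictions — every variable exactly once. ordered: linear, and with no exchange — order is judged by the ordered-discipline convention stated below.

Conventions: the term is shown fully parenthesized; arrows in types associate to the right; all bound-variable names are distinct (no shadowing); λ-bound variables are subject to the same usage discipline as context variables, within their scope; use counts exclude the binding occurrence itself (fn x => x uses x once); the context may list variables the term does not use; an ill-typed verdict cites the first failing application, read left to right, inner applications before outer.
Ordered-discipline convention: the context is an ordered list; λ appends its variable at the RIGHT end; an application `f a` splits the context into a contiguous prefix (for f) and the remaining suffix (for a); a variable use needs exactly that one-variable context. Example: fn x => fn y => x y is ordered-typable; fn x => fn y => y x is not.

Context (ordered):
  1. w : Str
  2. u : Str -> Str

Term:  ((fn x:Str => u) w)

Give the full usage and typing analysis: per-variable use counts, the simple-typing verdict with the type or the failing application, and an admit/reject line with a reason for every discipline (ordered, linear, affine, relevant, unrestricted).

use counts: w ×1; u ×1; x [bound] ×0
order of uses: u, w
typing: the term checks, with type Str -> Str
ordered ✗ (needs weakening: x unused)
linear ✗ (needs weakening: x unused)
affine ✓ (at most one use each (w, u, x))
relevant ✗ (needs weakening: x unused)
unrestricted ✓ (typability at Str -> Str is all that's needed)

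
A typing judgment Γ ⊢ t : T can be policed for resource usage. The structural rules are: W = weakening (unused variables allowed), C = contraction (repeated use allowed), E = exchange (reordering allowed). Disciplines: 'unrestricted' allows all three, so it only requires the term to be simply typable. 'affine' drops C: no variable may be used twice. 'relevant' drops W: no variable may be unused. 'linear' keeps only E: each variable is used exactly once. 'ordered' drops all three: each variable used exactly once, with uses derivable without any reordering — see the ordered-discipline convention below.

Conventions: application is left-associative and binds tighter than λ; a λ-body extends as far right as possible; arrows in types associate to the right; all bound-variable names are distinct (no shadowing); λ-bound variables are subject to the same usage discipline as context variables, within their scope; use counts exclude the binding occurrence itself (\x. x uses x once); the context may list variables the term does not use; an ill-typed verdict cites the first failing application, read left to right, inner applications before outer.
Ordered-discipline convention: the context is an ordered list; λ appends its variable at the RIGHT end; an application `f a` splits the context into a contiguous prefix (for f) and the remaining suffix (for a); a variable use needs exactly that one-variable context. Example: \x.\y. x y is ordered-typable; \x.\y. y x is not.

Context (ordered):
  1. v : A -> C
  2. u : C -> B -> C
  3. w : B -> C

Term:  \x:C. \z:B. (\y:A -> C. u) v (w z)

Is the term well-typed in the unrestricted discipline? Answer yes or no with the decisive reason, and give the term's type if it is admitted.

yes — typability at C -> B -> B -> C is all that's needed; term : C -> B -> B -> C
variable uses: v: 1×; u: 1×; w: 1×; x (bound): 0×; z (bound): 1×; y (bound): 0×
left-to-right use order: u, v, w, z
typing: the term checks, with type C -> B -> B -> C
across the five disciplines: ordered ✗, linear ✗, affine ✓, relevant ✗, unrestricted ✓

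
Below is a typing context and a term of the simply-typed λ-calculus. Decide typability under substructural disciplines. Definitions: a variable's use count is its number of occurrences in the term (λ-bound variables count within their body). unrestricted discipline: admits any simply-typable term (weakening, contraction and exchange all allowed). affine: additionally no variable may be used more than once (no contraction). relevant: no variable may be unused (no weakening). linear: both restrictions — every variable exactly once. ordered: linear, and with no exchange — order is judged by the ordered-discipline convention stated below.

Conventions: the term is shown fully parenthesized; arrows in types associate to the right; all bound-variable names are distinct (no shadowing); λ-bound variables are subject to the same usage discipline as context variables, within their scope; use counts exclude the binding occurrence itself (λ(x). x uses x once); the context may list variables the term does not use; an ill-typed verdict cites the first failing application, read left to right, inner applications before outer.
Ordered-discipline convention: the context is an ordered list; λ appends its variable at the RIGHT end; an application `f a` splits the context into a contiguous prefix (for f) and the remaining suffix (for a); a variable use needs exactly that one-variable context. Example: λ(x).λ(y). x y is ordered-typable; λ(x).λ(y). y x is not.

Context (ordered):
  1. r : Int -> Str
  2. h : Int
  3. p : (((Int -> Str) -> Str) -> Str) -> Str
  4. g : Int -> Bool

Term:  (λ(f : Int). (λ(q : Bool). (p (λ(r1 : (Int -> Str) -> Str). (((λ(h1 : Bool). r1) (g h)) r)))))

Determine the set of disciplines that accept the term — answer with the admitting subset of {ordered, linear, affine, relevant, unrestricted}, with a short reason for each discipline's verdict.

admitting disciplines: affine, unrestricted
variable uses: r=1; h=1; p=1; g=1; f (λ-bound)=0; q (λ-bound)=0; r1 (λ-bound)=1; h1 (λ-bound)=0
use order (left to right): p, r1, g, h, r
typing: well-typed at Int -> Bool -> Str
ordered ✗ (f, q, h1 never used (weakening))
linear ✗ (f, q, h1 never used (weakening))
affine ✓ (no duplicate uses among r, h, p, g, f, q, r1, h1)
relevant ✗ (f, q, h1 never used (weakening))
unrestricted ✓ (typability at Int -> Bool -> Str is all that's needed)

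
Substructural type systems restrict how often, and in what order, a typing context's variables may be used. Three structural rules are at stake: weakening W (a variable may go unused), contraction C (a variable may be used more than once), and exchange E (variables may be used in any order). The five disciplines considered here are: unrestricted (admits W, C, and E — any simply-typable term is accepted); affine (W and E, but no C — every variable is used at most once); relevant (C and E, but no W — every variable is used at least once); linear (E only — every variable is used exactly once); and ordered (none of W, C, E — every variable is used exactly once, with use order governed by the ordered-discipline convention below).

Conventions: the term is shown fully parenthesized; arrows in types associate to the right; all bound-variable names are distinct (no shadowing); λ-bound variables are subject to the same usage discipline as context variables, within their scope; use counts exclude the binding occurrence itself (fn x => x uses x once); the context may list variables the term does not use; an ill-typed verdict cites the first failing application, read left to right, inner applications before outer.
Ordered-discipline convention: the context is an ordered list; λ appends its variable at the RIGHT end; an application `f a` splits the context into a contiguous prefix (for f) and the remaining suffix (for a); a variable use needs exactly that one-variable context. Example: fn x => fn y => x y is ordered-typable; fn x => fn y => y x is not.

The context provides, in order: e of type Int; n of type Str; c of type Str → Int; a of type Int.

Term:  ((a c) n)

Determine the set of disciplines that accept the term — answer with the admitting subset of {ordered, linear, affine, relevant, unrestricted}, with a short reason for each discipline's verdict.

accepted by: none
use counts: e: 0×; n: 1×; c: 1×; a: 1×
left-to-right use order: a, c, n
typing: ill-typed: non-function type Int applied to an argument
ordered: ✗ — the type mismatch rejects it
linear: ✗ — not simply typable
affine: ✗ — fails simple typing
relevant: ✗ — a type mismatch blocks all five
unrestricted: ✗ — the type mismatch rejects it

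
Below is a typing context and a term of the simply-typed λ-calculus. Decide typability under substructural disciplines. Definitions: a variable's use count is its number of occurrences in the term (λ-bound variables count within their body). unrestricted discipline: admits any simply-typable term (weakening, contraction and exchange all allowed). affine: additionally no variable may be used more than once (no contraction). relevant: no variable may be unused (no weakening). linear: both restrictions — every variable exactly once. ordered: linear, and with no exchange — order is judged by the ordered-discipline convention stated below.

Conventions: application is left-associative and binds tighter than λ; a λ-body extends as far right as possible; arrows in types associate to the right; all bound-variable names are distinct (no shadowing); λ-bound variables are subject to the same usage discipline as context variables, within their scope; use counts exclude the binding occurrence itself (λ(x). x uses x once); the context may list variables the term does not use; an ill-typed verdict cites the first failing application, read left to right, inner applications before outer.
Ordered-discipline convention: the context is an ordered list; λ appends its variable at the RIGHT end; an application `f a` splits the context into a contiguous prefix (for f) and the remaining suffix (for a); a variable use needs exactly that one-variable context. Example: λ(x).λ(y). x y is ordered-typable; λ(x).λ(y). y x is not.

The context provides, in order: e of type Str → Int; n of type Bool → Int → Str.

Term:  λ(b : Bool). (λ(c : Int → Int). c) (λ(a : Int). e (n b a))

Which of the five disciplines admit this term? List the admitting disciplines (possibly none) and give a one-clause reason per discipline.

accepted by: ordered, linear, affine, relevant, unrestricted
use counts: e=1; n=1; b (bound)=1; c (bound)=1; a (bound)=1
order of uses: c, e, n, b, a
typing: the term checks, with type Bool → Int → Int
ordered ✓ (e, n, b, c, a once each; derivable with no W/C/E)
linear ✓ (each of e, n, b, c, a used exactly once)
affine ✓ (none of e, n, b, c, a used more than once)
relevant ✓ (every one of e, n, b, c, a appears)
unrestricted ✓ (typability at Bool → Int → Int is all that's needed)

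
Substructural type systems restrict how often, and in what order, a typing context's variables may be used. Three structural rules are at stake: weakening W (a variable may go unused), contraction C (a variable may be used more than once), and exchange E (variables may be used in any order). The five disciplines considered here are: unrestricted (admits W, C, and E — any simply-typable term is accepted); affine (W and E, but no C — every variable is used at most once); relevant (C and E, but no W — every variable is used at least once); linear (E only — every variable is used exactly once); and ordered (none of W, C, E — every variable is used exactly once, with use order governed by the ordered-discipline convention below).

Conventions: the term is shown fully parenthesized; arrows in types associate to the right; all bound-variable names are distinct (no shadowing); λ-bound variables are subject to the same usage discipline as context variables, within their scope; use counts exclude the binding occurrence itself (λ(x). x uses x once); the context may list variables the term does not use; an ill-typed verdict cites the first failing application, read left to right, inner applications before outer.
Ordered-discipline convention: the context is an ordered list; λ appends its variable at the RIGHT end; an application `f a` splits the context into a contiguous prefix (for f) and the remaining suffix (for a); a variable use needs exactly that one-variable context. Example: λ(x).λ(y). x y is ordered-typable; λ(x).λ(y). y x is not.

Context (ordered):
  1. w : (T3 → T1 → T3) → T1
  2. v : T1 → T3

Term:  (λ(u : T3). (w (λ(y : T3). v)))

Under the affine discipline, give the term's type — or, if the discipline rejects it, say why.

term : T3 → T1
counts: w ×1, v ×1, u (bound) ×0, y (bound) ×0
uses in reading order: w, v
typing: the term checks, with type T3 → T1
summary: ordered ✗ · linear ✗ · affine ✓ · relevant ✗ · unrestricted ✓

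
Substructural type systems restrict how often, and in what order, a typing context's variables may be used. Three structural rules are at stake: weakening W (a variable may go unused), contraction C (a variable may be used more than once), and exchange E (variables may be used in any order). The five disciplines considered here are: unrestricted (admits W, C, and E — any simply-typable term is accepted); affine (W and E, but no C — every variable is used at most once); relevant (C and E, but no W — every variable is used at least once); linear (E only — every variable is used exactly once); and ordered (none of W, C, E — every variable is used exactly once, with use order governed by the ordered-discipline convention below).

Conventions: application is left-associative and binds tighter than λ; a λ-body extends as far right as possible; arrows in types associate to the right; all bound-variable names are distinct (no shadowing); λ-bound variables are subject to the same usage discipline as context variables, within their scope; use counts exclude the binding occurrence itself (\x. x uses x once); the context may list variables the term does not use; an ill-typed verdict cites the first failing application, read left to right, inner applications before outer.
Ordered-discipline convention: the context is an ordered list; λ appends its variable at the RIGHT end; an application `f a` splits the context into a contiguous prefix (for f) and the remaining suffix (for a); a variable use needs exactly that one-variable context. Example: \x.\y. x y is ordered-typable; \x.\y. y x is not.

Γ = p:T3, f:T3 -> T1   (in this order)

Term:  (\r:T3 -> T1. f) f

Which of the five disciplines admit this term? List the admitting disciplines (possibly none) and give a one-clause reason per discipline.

admitted in: unrestricted
usage: p=0, f=2, r (λ-bound)=0
uses in reading order: f, f
typing: well-typed at T3 -> T1
ordered ✗ (repeated use of f ×2; p, r never used (weakening))
linear ✗ (repeated use of f ×2; p, r never used (weakening))
affine ✗ (repeated use of f ×2)
relevant ✗ (p, r never used (weakening))
unrestricted ✓ (well-typed at T3 -> T1; no restrictions here)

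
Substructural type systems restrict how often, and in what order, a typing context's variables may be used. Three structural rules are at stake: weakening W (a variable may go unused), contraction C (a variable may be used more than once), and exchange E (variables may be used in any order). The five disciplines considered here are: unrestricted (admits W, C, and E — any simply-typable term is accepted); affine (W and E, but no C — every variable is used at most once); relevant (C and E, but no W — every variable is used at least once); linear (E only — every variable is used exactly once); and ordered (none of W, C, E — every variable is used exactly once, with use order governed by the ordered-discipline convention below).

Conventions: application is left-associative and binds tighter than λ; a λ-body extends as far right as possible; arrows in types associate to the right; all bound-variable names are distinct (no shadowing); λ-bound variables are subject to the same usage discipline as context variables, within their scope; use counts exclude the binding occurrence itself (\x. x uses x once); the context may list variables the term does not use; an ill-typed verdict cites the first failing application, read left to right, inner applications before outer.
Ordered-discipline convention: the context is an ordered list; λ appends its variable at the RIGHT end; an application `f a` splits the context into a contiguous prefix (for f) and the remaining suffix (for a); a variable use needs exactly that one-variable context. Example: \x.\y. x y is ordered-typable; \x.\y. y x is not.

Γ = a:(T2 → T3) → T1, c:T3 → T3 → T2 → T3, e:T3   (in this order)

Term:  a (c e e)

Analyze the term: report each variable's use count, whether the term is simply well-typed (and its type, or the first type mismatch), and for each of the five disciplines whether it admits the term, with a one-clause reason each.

variable uses: a: 1, c: 1, e: 2
uses in reading order: a, c, e, e
typing: the term checks, with type T1
ordered: ✗ — repeated use of e ×2
linear: ✗ — repeated use of e ×2
affine: ✗ — repeated use of e ×2
relevant: ✓ — every one of a, c, e appears
unrestricted: ✓ — simply typable at T1; W, C, E all held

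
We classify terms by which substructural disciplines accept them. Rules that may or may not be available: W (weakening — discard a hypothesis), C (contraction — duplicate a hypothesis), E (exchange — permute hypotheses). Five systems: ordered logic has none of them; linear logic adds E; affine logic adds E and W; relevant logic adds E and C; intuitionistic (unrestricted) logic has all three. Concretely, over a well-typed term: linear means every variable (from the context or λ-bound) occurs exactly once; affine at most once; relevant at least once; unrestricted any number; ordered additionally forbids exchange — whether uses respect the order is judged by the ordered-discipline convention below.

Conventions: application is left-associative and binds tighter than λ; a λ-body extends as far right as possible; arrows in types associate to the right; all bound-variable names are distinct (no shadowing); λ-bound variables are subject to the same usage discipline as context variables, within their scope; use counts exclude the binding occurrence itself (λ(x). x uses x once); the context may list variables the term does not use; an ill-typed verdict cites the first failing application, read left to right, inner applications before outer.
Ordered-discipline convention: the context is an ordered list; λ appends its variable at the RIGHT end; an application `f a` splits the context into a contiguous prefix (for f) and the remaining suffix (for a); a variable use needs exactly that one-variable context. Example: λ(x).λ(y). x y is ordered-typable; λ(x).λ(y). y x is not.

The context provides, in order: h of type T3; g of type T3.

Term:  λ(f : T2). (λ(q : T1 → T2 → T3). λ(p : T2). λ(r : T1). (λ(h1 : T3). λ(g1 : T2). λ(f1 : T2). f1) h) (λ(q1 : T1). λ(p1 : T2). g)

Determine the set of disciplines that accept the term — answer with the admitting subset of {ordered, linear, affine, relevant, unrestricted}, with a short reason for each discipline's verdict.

admitted in: affine, unrestricted
variable uses: h=1, g=1, f (bound)=0, q (bound)=0, p (bound)=0, r (bound)=0, h1 (bound)=0, g1 (bound)=0, f1 (bound)=1, q1 (bound)=0, p1 (bound)=0
left-to-right use order: f1, h, g
typing: well-typed at T2 → T2 → T1 → T2 → T2 → T2
ordered: ✗, needs weakening: f, q, p, r, h1, g1, q1, p1 unused
linear: ✗, needs weakening: f, q, p, r, h1, g1, q1, p1 unused
affine: ✓, h, g, f, q, p, r, h1, g1, f1, q1, p1: no repeats, contraction unneeded
relevant: ✗, needs weakening: f, q, p, r, h1, g1, q1, p1 unused
unrestricted: ✓, simply typable at T2 → T2 → T1 → T2 → T2 → T2; W, C, E all held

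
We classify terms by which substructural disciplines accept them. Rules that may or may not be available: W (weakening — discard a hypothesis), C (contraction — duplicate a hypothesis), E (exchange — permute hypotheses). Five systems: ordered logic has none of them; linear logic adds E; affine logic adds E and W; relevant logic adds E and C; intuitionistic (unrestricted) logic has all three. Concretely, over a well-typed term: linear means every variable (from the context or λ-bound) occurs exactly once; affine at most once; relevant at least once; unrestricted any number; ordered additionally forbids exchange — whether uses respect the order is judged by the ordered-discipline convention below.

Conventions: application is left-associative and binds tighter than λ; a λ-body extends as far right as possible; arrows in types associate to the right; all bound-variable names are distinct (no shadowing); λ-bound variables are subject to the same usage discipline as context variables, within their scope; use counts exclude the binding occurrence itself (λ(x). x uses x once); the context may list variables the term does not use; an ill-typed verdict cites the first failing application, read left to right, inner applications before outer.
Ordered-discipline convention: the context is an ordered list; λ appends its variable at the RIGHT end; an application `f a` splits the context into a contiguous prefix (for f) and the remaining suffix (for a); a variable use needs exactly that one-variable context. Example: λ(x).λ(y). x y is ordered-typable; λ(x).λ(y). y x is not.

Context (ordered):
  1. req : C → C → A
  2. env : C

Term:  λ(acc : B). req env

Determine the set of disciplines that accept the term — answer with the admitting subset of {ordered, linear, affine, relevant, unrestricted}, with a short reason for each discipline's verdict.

admitting disciplines: affine, unrestricted
usage: req=1; env=1; acc [bound]=0
order of uses: req, env
typing: the term checks, with type B → C → A
ordered: ✗ — acc left unused
linear: ✗ — acc left unused
affine: ✓ — none of req, env, acc used more than once
relevant: ✗ — acc left unused
unrestricted: ✓ — well-typed at B → C → A; no restrictions here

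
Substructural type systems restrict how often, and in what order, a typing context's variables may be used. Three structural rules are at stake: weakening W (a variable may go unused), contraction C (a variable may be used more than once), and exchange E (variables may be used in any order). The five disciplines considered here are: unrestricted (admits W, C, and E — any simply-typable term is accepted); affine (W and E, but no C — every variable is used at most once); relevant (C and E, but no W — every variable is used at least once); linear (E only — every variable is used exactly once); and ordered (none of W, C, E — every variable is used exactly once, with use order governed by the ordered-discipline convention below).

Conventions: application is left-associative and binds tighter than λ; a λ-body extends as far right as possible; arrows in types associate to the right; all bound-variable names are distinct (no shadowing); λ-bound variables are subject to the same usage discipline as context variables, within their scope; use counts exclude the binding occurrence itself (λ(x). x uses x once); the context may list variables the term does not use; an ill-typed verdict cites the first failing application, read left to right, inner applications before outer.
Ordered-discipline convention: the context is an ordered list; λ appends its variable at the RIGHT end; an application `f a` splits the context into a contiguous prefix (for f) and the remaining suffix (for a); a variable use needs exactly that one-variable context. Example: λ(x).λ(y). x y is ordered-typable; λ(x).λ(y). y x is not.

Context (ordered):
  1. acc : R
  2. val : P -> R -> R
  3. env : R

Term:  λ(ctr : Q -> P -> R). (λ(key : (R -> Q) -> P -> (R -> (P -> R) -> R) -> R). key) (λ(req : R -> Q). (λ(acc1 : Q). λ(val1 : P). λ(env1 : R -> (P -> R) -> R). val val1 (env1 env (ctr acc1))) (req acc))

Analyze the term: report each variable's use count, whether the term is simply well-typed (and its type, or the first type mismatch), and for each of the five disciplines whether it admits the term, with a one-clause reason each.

variable uses: acc: 1; val: 1; env: 1; ctr (λ-bound): 1; key (λ-bound): 1; req (λ-bound): 1; acc1 (λ-bound): 1; val1 (λ-bound): 1; env1 (λ-bound): 1
uses in reading order: key, val, val1, env1, env, ctr, acc1, req, acc
typing: well-typed at (Q -> P -> R) -> (R -> Q) -> P -> (R -> (P -> R) -> R) -> R
ordered: ✗, no contiguous prefix/suffix split fits key, val, val1, env1, env, ctr, acc1, req, acc
linear: ✓, each of acc, val, env, ctr, key, req, acc1, val1, env1 used exactly once
affine: ✓, none of acc, val, env, ctr, key, req, acc1, val1, env1 used more than once
relevant: ✓, at least one use each (acc, val, env, ctr, key, req, acc1, val1, env1)
unrestricted: ✓, typability at (Q -> P -> R) -> (R -> Q) -> P -> (R -> (P -> R) -> R) -> R is all that's needed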